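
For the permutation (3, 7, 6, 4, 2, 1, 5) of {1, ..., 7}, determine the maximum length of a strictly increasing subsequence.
3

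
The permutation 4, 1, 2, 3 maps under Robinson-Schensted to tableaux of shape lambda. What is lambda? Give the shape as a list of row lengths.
[3, 1]

Row-insert each entry into an empty tableau.

After inserting 4: P = [[4]].
After inserting 1: P = [[1], [4]].
After inserting 2: P = [[1, 2], [4]].
After inserting 3: P = [[1, 2, 3], [4]].

The final insertion tableau P = [[1, 2, 3], [4]] has shape [3, 1].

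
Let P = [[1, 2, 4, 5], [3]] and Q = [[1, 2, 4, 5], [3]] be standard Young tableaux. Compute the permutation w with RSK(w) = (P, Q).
1 3 2 4 5

Reverse the RSK construction: for i from n down to 1, find the cell of Q containing i, remove the entry at that cell from P, and reverse-bump it up through P; the value ejected from row 1 is w(i).

Step i=5: Q has 5 at row 1, column 4; remove that cell from P, ejecting 5. So w(5) = 5. P is now [[1, 2, 4], [3]].
Step i=4: Q has 4 at row 1, column 3; remove that cell from P, ejecting 4. So w(4) = 4. P is now [[1, 2], [3]].
Step i=3: Q has 3 at row 2, column 1; remove 3 from row 2 of P and reverse-bump: 3 enters row 1 and ejects 2. So w(3) = 2. P is now [[1, 3]].
Step i=2: Q has 2 at row 1, column 2; remove that cell from P, ejecting 3. So w(2) = 3. P is now [[1]].
Step i=1: Q has 1 at row 1, column 1; remove that cell from P, ejecting 1. So w(1) = 1. P is now [].

So w = 1 3 2 4 5.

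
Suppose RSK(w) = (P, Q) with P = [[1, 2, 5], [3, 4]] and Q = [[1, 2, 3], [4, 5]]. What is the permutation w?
3 4 5 1 2

Reverse the RSK construction: for i from n down to 1, find the cell of Q containing i, remove the entry at that cell from P, and reverse-bump it up through P; the value ejected from row 1 is w(i).

Step i=5: Q has 5 at row 2, column 2; remove 4 from row 2 of P and reverse-bump: 4 enters row 1 and ejects 2. So w(5) = 2. P is now [[1, 4, 5], [3]].
Step i=4: Q has 4 at row 2, column 1; remove 3 from row 2 of P and reverse-bump: 3 enters row 1 and ejects 1. So w(4) = 1. P is now [[3, 4, 5]].
Step i=3: Q has 3 at row 1, column 3; remove that cell from P, ejecting 5. So w(3) = 5. P is now [[3, 4]].
Step i=2: Q has 2 at row 1, column 2; remove that cell from P, ejecting 4. So w(2) = 4. P is now [[3]].
Step i=1: Q has 1 at row 1, column 1; remove that cell from P, ejecting 3. So w(1) = 3. P is now [].

So w = 3 4 5 1 2.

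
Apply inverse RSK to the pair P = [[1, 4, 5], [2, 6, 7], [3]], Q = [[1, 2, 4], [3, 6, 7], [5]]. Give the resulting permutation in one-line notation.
3 6 2 7 1 4 5

Reverse RSK: for i = n, n-1, ..., 1, locate i in Q, remove the corresponding corner cell from P, and reverse-bump its entry up through P; the value ejected from row 1 is w(i).

So w = 3 6 2 7 1 4 5.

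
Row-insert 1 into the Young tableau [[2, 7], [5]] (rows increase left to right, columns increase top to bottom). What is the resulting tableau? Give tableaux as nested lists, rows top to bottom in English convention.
In row 1, 1 replaces 2 (the leftmost entry greater than 1); 2 is bumped to row 2. In row 2, 2 replaces 5 (the leftmost entry greater than 2); 5 is bumped to row 3. 5 starts a new row 3. The new tableau is [[1, 7], [2], [5]].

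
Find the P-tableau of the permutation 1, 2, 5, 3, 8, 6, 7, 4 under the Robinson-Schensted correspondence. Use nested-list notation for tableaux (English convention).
Insert 1: appended to row 1. P = [[1]].
Insert 2: appended to row 1. P = [[1, 2]].
Insert 5: appended to row 1. P = [[1, 2, 5]].
Insert 3: 3 bumps 5 from row 1; 5 starts row 2. P = [[1, 2, 3], [5]].
Insert 8: appended to row 1. P = [[1, 2, 3, 8], [5]].
Insert 6: 6 bumps 8 from row 1; 8 appends to row 2. P = [[1, 2, 3, 6], [5, 8]].
Insert 7: appended to row 1. P = [[1, 2, 3, 6, 7], [5, 8]].
Insert 4: 4 bumps 6 from row 1; 6 bumps 8 from row 2; 8 starts row 3. P = [[1, 2, 3, 4, 7], [5, 6], [8]].

So P = [[1, 2, 3, 4, 7], [5, 6], [8]].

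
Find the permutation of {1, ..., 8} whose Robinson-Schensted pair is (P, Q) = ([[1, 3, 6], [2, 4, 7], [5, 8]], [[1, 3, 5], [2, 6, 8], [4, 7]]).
5 2 4 1 8 7 3 6

Reverse the RSK construction: for i from n down to 1, find the cell of Q containing i, remove the entry at that cell from P, and reverse-bump it up through P; the value ejected from row 1 is w(i).

Step i=8: Q has 8 at row 2, column 3; remove 7 from row 2 of P and reverse-bump: 7 enters row 1 and ejects 6. So w(8) = 6. P is now [[1, 3, 7], [2, 4], [5, 8]].
Step i=7: Q has 7 at row 3, column 2; remove 8 from row 3 of P and reverse-bump: 8 enters row 2 and ejects 4; 4 enters row 1 and ejects 3. So w(7) = 3. P is now [[1, 4, 7], [2, 8], [5]].
Step i=6: Q has 6 at row 2, column 2; remove 8 from row 2 of P and reverse-bump: 8 enters row 1 and ejects 7. So w(6) = 7. P is now [[1, 4, 8], [2], [5]].
Step i=5: Q has 5 at row 1, column 3; remove that cell from P, ejecting 8. So w(5) = 8. P is now [[1, 4], [2], [5]].
Step i=4: Q has 4 at row 3, column 1; remove 5 from row 3 of P and reverse-bump: 5 enters row 2 and ejects 2; 2 enters row 1 and ejects 1. So w(4) = 1. P is now [[2, 4], [5]].
Step i=3: Q has 3 at row 1, column 2; remove that cell from P, ejecting 4. So w(3) = 4. P is now [[2], [5]].
Step i=2: Q has 2 at row 2, column 1; remove 5 from row 2 of P and reverse-bump: 5 enters row 1 and ejects 2. So w(2) = 2. P is now [[5]].
Step i=1: Q has 1 at row 1, column 1; remove that cell from P, ejecting 5. So w(1) = 5. P is now [].

So w = 5 2 4 1 8 7 3 6.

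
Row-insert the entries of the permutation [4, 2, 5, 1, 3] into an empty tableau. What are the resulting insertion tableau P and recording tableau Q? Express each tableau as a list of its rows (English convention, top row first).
P = [[1, 3], [2, 5], [4]], Q = [[1, 3], [2, 5], [4]]

Insert each entry of the permutation into P by Schensted row insertion, recording in Q the position of each new cell.

Insert 4: appended to row 1. P = [[4]].
Insert 2: 2 bumps 4 from row 1; 4 starts row 2. P = [[2], [4]].
Insert 5: appended to row 1. P = [[2, 5], [4]].
Insert 1: 1 bumps 2 from row 1; 2 bumps 4 from row 2; 4 starts row 3. P = [[1, 5], [2], [4]].
Insert 3: 3 bumps 5 from row 1; 5 appends to row 2. P = [[1, 3], [2, 5], [4]].

So P = [[1, 3], [2, 5], [4]], Q = [[1, 3], [2, 5], [4]].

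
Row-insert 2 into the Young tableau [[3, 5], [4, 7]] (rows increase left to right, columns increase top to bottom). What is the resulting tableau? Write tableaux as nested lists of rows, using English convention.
[[2, 5], [3, 7], [4]]

In row 1, 2 replaces 3 (the leftmost entry greater than 2); 3 is bumped to row 2. In row 2, 3 replaces 4 (the leftmost entry greater than 3); 4 is bumped to row 3. 4 starts a new row 3. The new tableau is [[2, 5], [3, 7], [4]].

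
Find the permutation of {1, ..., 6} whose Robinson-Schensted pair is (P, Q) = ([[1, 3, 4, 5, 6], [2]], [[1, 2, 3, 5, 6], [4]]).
Reverse the RSK construction: for i from n down to 1, find the cell of Q containing i, remove the entry at that cell from P, and reverse-bump it up through P; the value ejected from row 1 is w(i).

Step i=6: Q has 6 at row 1, column 5; remove that cell from P, ejecting 6. So w(6) = 6. P is now [[1, 3, 4, 5], [2]].
Step i=5: Q has 5 at row 1, column 4; remove that cell from P, ejecting 5. So w(5) = 5. P is now [[1, 3, 4], [2]].
Step i=4: Q has 4 at row 2, column 1; remove 2 from row 2 of P and reverse-bump: 2 enters row 1 and ejects 1. So w(4) = 1. P is now [[2, 3, 4]].
Step i=3: Q has 3 at row 1, column 3; remove that cell from P, ejecting 4. So w(3) = 4. P is now [[2, 3]].
Step i=2: Q has 2 at row 1, column 2; remove that cell from P, ejecting 3. So w(2) = 3. P is now [[2]].
Step i=1: Q has 1 at row 1, column 1; remove that cell from P, ejecting 2. So w(1) = 2. P is now [].

So w = 2 3 4 1 5 6.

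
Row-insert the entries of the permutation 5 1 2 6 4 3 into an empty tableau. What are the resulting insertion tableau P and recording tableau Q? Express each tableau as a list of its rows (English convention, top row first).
Insert each entry of the permutation into P by Schensted row insertion, recording in Q the position of each new cell.

Insert 5: appended to row 1. P = [[5]].
Insert 1: 1 bumps 5 from row 1; 5 starts row 2. P = [[1], [5]].
Insert 2: appended to row 1. P = [[1, 2], [5]].
Insert 6: appended to row 1. P = [[1, 2, 6], [5]].
Insert 4: 4 bumps 6 from row 1; 6 appends to row 2. P = [[1, 2, 4], [5, 6]].
Insert 3: 3 bumps 4 from row 1; 4 bumps 5 from row 2; 5 starts row 3. P = [[1, 2, 3], [4, 6], [5]].

So P = [[1, 2, 3], [4, 6], [5]], Q = [[1, 3, 4], [2, 5], [6]].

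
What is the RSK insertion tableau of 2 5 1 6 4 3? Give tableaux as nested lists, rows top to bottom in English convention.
After inserting 2: P = [[2]].
After inserting 5: P = [[2, 5]].
After inserting 1: P = [[1, 5], [2]].
After inserting 6: P = [[1, 5, 6], [2]].
After inserting 4: P = [[1, 4, 6], [2, 5]].
After inserting 3: P = [[1, 3, 6], [2, 4], [5]].

So P = [[1, 3, 6], [2, 4], [5]].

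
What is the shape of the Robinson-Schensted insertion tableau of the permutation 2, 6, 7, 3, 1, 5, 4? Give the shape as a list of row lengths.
[3, 2, 2]

Row-insert each entry into an empty tableau.

After inserting 2: P = [[2]].
After inserting 6: P = [[2, 6]].
After inserting 7: P = [[2, 6, 7]].
After inserting 3: P = [[2, 3, 7], [6]].
After inserting 1: P = [[1, 3, 7], [2], [6]].
After inserting 5: P = [[1, 3, 5], [2, 7], [6]].
After inserting 4: P = [[1, 3, 4], [2, 5], [6, 7]].

The final insertion tableau P = [[1, 3, 4], [2, 5], [6, 7]] has shape [3, 2, 2].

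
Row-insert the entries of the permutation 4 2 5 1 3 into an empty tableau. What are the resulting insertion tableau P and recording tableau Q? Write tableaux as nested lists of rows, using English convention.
P = [[1, 3], [2, 5], [4]], Q = [[1, 3], [2, 5], [4]]

Insert each entry of the permutation into P by Schensted row insertion, recording in Q the position of each new cell.

Insert 4: appended to row 1. P = [[4]].
Insert 2: 2 bumps 4 from row 1; 4 starts row 2. P = [[2], [4]].
Insert 5: appended to row 1. P = [[2, 5], [4]].
Insert 1: 1 bumps 2 from row 1; 2 bumps 4 from row 2; 4 starts row 3. P = [[1, 5], [2], [4]].
Insert 3: 3 bumps 5 from row 1; 5 appends to row 2. P = [[1, 3], [2, 5], [4]].

So P = [[1, 3], [2, 5], [4]], Q = [[1, 3], [2, 5], [4]].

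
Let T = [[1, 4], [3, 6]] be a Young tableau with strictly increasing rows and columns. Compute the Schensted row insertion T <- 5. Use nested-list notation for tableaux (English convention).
5 is larger than every entry of row 1, so it is appended to row 1. The new tableau is [[1, 4, 5], [3, 6]].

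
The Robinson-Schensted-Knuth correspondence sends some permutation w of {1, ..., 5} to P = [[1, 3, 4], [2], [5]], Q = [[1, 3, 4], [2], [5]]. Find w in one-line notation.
5 2 3 4 1

Reverse RSK: for i = n, n-1, ..., 1, locate i in Q, remove the corresponding corner cell from P, and reverse-bump its entry up through P; the value ejected from row 1 is w(i).

So w = 5 2 3 4 1.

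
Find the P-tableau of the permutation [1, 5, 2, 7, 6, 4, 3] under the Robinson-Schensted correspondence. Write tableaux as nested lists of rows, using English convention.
P = [[1, 2, 3], [4, 6], [5], [7]]

Insert 1: appended to row 1. P = [[1]].
Insert 5: appended to row 1. P = [[1, 5]].
Insert 2: 2 bumps 5 from row 1; 5 starts row 2. P = [[1, 2], [5]].
Insert 7: appended to row 1. P = [[1, 2, 7], [5]].
Insert 6: 6 bumps 7 from row 1; 7 appends to row 2. P = [[1, 2, 6], [5, 7]].
Insert 4: 4 bumps 6 from row 1; 6 bumps 7 from row 2; 7 starts row 3. P = [[1, 2, 4], [5, 6], [7]].
Insert 3: 3 bumps 4 from row 1; 4 bumps 5 from row 2; 5 bumps 7 from row 3; 7 starts row 4. P = [[1, 2, 3], [4, 6], [5], [7]].

So P = [[1, 2, 3], [4, 6], [5], [7]].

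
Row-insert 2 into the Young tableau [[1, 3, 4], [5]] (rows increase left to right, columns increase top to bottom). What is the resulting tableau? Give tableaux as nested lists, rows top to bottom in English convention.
[[1, 2, 4], [3], [5]]

In row 1, 2 replaces 3 (the leftmost entry greater than 2); 3 is bumped to row 2. In row 2, 3 replaces 5 (the leftmost entry greater than 3); 5 is bumped to row 3. 5 starts a new row 3. The new tableau is [[1, 2, 4], [3], [5]].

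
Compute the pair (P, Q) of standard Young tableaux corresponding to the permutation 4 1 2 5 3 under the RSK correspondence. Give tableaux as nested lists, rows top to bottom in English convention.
P = [[1, 2, 3], [4, 5]], Q = [[1, 3, 4], [2, 5]]

Insert each entry of the permutation into P by Schensted row insertion, recording in Q the position of each new cell.

Insert 4: appended to row 1. P = [[4]].
Insert 1: 1 bumps 4 from row 1; 4 starts row 2. P = [[1], [4]].
Insert 2: appended to row 1. P = [[1, 2], [4]].
Insert 5: appended to row 1. P = [[1, 2, 5], [4]].
Insert 3: 3 bumps 5 from row 1; 5 appends to row 2. P = [[1, 2, 3], [4, 5]].

So P = [[1, 2, 3], [4, 5]], Q = [[1, 3, 4], [2, 5]].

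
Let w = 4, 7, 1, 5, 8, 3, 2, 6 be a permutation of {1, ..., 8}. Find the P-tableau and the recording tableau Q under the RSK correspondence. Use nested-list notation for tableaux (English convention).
Insert each entry of the permutation into P by Schensted row insertion, recording in Q the position of each new cell.

Insert 4: appended to row 1. P = [[4]].
Insert 7: appended to row 1. P = [[4, 7]].
Insert 1: 1 bumps 4 from row 1; 4 starts row 2. P = [[1, 7], [4]].
Insert 5: 5 bumps 7 from row 1; 7 appends to row 2. P = [[1, 5], [4, 7]].
Insert 8: appended to row 1. P = [[1, 5, 8], [4, 7]].
Insert 3: 3 bumps 5 from row 1; 5 bumps 7 from row 2; 7 starts row 3. P = [[1, 3, 8], [4, 5], [7]].
Insert 2: 2 bumps 3 from row 1; 3 bumps 4 from row 2; 4 bumps 7 from row 3; 7 starts row 4. P = [[1, 2, 8], [3, 5], [4], [7]].
Insert 6: 6 bumps 8 from row 1; 8 appends to row 2. P = [[1, 2, 6], [3, 5, 8], [4], [7]].

So P = [[1, 2, 6], [3, 5, 8], [4], [7]], Q = [[1, 2, 5], [3, 4, 8], [6], [7]].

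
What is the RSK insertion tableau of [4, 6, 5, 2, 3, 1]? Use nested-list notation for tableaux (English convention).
P = [[1, 3], [2, 5], [4], [6]]

After inserting 4: P = [[4]].
After inserting 6: P = [[4, 6]].
After inserting 5: P = [[4, 5], [6]].
After inserting 2: P = [[2, 5], [4], [6]].
After inserting 3: P = [[2, 3], [4, 5], [6]].
After inserting 1: P = [[1, 3], [2, 5], [4], [6]].

So P = [[1, 3], [2, 5], [4], [6]].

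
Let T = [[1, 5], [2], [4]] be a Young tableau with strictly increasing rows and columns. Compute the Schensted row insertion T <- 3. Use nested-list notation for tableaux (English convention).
[[1, 3], [2, 5], [4]]

In row 1, 3 replaces 5 (the leftmost entry greater than 3); 5 is bumped to row 2. 5 is appended to row 2. The new tableau is [[1, 3], [2, 5], [4]].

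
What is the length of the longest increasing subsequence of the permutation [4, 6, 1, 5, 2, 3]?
3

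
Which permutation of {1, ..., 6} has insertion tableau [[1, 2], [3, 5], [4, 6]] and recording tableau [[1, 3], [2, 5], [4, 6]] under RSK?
4 3 6 1 5 2

Reverse the RSK construction: for i from n down to 1, find the cell of Q containing i, remove the entry at that cell from P, and reverse-bump it up through P; the value ejected from row 1 is w(i).

Step i=6: Q has 6 at row 3, column 2; remove 6 from row 3 of P and reverse-bump: 6 enters row 2 and ejects 5; 5 enters row 1 and ejects 2. So w(6) = 2. P is now [[1, 5], [3, 6], [4]].
Step i=5: Q has 5 at row 2, column 2; remove 6 from row 2 of P and reverse-bump: 6 enters row 1 and ejects 5. So w(5) = 5. P is now [[1, 6], [3], [4]].
Step i=4: Q has 4 at row 3, column 1; remove 4 from row 3 of P and reverse-bump: 4 enters row 2 and ejects 3; 3 enters row 1 and ejects 1. So w(4) = 1. P is now [[3, 6], [4]].
Step i=3: Q has 3 at row 1, column 2; remove that cell from P, ejecting 6. So w(3) = 6. P is now [[3], [4]].
Step i=2: Q has 2 at row 2, column 1; remove 4 from row 2 of P and reverse-bump: 4 enters row 1 and ejects 3. So w(2) = 3. P is now [[4]].
Step i=1: Q has 1 at row 1, column 1; remove that cell from P, ejecting 4. So w(1) = 4. P is now [].

So w = 4 3 6 1 5 2.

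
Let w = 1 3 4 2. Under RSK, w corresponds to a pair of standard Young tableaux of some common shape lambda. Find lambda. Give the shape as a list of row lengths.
[3, 1]

Row-insert each entry into an empty tableau.

After inserting 1: P = [[1]].
After inserting 3: P = [[1, 3]].
After inserting 4: P = [[1, 3, 4]].
After inserting 2: P = [[1, 2, 4], [3]].

The final insertion tableau P = [[1, 2, 4], [3]] has shape [3, 1].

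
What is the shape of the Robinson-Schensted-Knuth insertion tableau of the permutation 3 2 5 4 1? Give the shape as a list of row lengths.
[2, 2, 1]

RSK row insertion gives P = [[1, 4], [2, 5], [3]], which has shape [2, 2, 1].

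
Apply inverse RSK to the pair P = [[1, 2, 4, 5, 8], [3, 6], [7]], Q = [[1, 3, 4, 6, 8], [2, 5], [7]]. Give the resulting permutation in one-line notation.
Reverse the RSK construction: for i from n down to 1, find the cell of Q containing i, remove the entry at that cell from P, and reverse-bump it up through P; the value ejected from row 1 is w(i).

Step i=8: Q has 8 at row 1, column 5; remove that cell from P, ejecting 8. So w(8) = 8. P is now [[1, 2, 4, 5], [3, 6], [7]].
Step i=7: Q has 7 at row 3, column 1; remove 7 from row 3 of P and reverse-bump: 7 enters row 2 and ejects 6; 6 enters row 1 and ejects 5. So w(7) = 5. P is now [[1, 2, 4, 6], [3, 7]].
Step i=6: Q has 6 at row 1, column 4; remove that cell from P, ejecting 6. So w(6) = 6. P is now [[1, 2, 4], [3, 7]].
Step i=5: Q has 5 at row 2, column 2; remove 7 from row 2 of P and reverse-bump: 7 enters row 1 and ejects 4. So w(5) = 4. P is now [[1, 2, 7], [3]].
Step i=4: Q has 4 at row 1, column 3; remove that cell from P, ejecting 7. So w(4) = 7. P is now [[1, 2], [3]].
Step i=3: Q has 3 at row 1, column 2; remove that cell from P, ejecting 2. So w(3) = 2. P is now [[1], [3]].
Step i=2: Q has 2 at row 2, column 1; remove 3 from row 2 of P and reverse-bump: 3 enters row 1 and ejects 1. So w(2) = 1. P is now [[3]].
Step i=1: Q has 1 at row 1, column 1; remove that cell from P, ejecting 3. So w(1) = 3. P is now [].

So w = 3 1 2 7 4 6 5 8.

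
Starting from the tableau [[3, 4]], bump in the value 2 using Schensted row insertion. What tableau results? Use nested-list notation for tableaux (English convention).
In row 1, 2 replaces 3 (the leftmost entry greater than 2); 3 is bumped to row 2. 3 starts a new row 2. The new tableau is [[2, 4], [3]].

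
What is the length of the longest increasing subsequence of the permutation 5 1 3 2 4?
3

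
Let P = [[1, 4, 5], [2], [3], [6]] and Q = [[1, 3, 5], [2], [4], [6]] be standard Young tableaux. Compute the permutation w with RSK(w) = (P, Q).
Reverse the RSK construction: for i from n down to 1, find the cell of Q containing i, remove the entry at that cell from P, and reverse-bump it up through P; the value ejected from row 1 is w(i).

Step i=6: Q has 6 at row 4, column 1; remove 6 from row 4 of P and reverse-bump: 6 enters row 3 and ejects 3; 3 enters row 2 and ejects 2; 2 enters row 1 and ejects 1. So w(6) = 1. P is now [[2, 4, 5], [3], [6]].
Step i=5: Q has 5 at row 1, column 3; remove that cell from P, ejecting 5. So w(5) = 5. P is now [[2, 4], [3], [6]].
Step i=4: Q has 4 at row 3, column 1; remove 6 from row 3 of P and reverse-bump: 6 enters row 2 and ejects 3; 3 enters row 1 and ejects 2. So w(4) = 2. P is now [[3, 4], [6]].
Step i=3: Q has 3 at row 1, column 2; remove that cell from P, ejecting 4. So w(3) = 4. P is now [[3], [6]].
Step i=2: Q has 2 at row 2, column 1; remove 6 from row 2 of P and reverse-bump: 6 enters row 1 and ejects 3. So w(2) = 3. P is now [[6]].
Step i=1: Q has 1 at row 1, column 1; remove that cell from P, ejecting 6. So w(1) = 6. P is now [].

So w = 6 3 4 2 5 1.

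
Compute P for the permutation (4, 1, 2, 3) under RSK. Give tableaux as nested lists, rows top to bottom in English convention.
P = [[1, 2, 3], [4]]

Insert 4: appended to row 1. P = [[4]].
Insert 1: 1 bumps 4 from row 1; 4 starts row 2. P = [[1], [4]].
Insert 2: appended to row 1. P = [[1, 2], [4]].
Insert 3: appended to row 1. P = [[1, 2, 3], [4]].

So P = [[1, 2, 3], [4]].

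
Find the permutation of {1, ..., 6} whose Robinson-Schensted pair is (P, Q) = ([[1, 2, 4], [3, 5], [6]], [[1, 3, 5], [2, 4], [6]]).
3 1 6 2 5 4

Reverse RSK: for i = n, n-1, ..., 1, locate i in Q, remove the corresponding corner cell from P, and reverse-bump its entry up through P; the value ejected from row 1 is w(i).

So w = 3 1 6 2 5 4.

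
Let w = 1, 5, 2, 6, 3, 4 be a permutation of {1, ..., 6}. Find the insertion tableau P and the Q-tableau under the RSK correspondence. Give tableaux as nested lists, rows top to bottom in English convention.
P = [[1, 2, 3, 4], [5, 6]], Q = [[1, 2, 4, 6], [3, 5]]

Insert each entry of the permutation into P by Schensted row insertion, recording in Q the position of each new cell.

Insert 1: appended to row 1. P = [[1]], Q = [[1]].
Insert 5: appended to row 1. P = [[1, 5]], Q = [[1, 2]].
Insert 2: 2 bumps 5 from row 1; 5 starts row 2. P = [[1, 2], [5]], Q = [[1, 2], [3]].
Insert 6: appended to row 1. P = [[1, 2, 6], [5]], Q = [[1, 2, 4], [3]].
Insert 3: 3 bumps 6 from row 1; 6 appends to row 2. P = [[1, 2, 3], [5, 6]], Q = [[1, 2, 4], [3, 5]].
Insert 4: appended to row 1. P = [[1, 2, 3, 4], [5, 6]], Q = [[1, 2, 4, 6], [3, 5]].

So P = [[1, 2, 3, 4], [5, 6]], Q = [[1, 2, 4, 6], [3, 5]].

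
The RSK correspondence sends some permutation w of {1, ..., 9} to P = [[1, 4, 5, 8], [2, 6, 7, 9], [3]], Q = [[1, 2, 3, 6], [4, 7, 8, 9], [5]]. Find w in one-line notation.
3 6 7 2 1 9 4 5 8

Reverse the RSK construction: for i from n down to 1, find the cell of Q containing i, remove the entry at that cell from P, and reverse-bump it up through P; the value ejected from row 1 is w(i).

Step i=9: Q has 9 at row 2, column 4; remove 9 from row 2 of P and reverse-bump: 9 enters row 1 and ejects 8. So w(9) = 8. P is now [[1, 4, 5, 9], [2, 6, 7], [3]].
Step i=8: Q has 8 at row 2, column 3; remove 7 from row 2 of P and reverse-bump: 7 enters row 1 and ejects 5. So w(8) = 5. P is now [[1, 4, 7, 9], [2, 6], [3]].
Step i=7: Q has 7 at row 2, column 2; remove 6 from row 2 of P and reverse-bump: 6 enters row 1 and ejects 4. So w(7) = 4. P is now [[1, 6, 7, 9], [2], [3]].
Step i=6: Q has 6 at row 1, column 4; remove that cell from P, ejecting 9. So w(6) = 9. P is now [[1, 6, 7], [2], [3]].
Step i=5: Q has 5 at row 3, column 1; remove 3 from row 3 of P and reverse-bump: 3 enters row 2 and ejects 2; 2 enters row 1 and ejects 1. So w(5) = 1. P is now [[2, 6, 7], [3]].
Step i=4: Q has 4 at row 2, column 1; remove 3 from row 2 of P and reverse-bump: 3 enters row 1 and ejects 2. So w(4) = 2. P is now [[3, 6, 7]].
Step i=3: Q has 3 at row 1, column 3; remove that cell from P, ejecting 7. So w(3) = 7. P is now [[3, 6]].
Step i=2: Q has 2 at row 1, column 2; remove that cell from P, ejecting 6. So w(2) = 6. P is now [[3]].
Step i=1: Q has 1 at row 1, column 1; remove that cell from P, ejecting 3. So w(1) = 3. P is now [].

So w = 3 6 7 2 1 9 4 5 8.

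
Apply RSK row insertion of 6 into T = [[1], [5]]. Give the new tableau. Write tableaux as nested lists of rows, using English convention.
6 is larger than every entry of row 1, so it is appended to row 1. The new tableau is [[1, 6], [5]].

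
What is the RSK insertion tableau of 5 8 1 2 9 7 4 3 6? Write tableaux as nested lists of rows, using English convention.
P = [[1, 2, 3, 6], [4, 7, 9], [5], [8]]

Insert 5: appended to row 1. P = [[5]].
Insert 8: appended to row 1. P = [[5, 8]].
Insert 1: 1 bumps 5 from row 1; 5 starts row 2. P = [[1, 8], [5]].
Insert 2: 2 bumps 8 from row 1; 8 appends to row 2. P = [[1, 2], [5, 8]].
Insert 9: appended to row 1. P = [[1, 2, 9], [5, 8]].
Insert 7: 7 bumps 9 from row 1; 9 appends to row 2. P = [[1, 2, 7], [5, 8, 9]].
Insert 4: 4 bumps 7 from row 1; 7 bumps 8 from row 2; 8 starts row 3. P = [[1, 2, 4], [5, 7, 9], [8]].
Insert 3: 3 bumps 4 from row 1; 4 bumps 5 from row 2; 5 bumps 8 from row 3; 8 starts row 4. P = [[1, 2, 3], [4, 7, 9], [5], [8]].
Insert 6: appended to row 1. P = [[1, 2, 3, 6], [4, 7, 9], [5], [8]].

So P = [[1, 2, 3, 6], [4, 7, 9], [5], [8]].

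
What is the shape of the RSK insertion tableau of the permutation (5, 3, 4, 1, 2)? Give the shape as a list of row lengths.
[2, 2, 1]

Row-insert each entry into an empty tableau.

After inserting 5: P = [[5]].
After inserting 3: P = [[3], [5]].
After inserting 4: P = [[3, 4], [5]].
After inserting 1: P = [[1, 4], [3], [5]].
After inserting 2: P = [[1, 2], [3, 4], [5]].

The final insertion tableau P = [[1, 2], [3, 4], [5]] has shape [2, 2, 1].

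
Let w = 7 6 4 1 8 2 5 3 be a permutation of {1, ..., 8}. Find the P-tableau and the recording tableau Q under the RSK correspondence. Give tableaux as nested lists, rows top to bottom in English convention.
P = [[1, 2, 3], [4, 5], [6, 8], [7]], Q = [[1, 5, 7], [2, 6], [3, 8], [4]]

Insert each entry of the permutation into P by Schensted row insertion, recording in Q the position of each new cell.

Insert 7: appended to row 1. P = [[7]], Q = [[1]].
Insert 6: 6 bumps 7 from row 1; 7 starts row 2. P = [[6], [7]], Q = [[1], [2]].
Insert 4: 4 bumps 6 from row 1; 6 bumps 7 from row 2; 7 starts row 3. P = [[4], [6], [7]], Q = [[1], [2], [3]].
Insert 1: 1 bumps 4 from row 1; 4 bumps 6 from row 2; 6 bumps 7 from row 3; 7 starts row 4. P = [[1], [4], [6], [7]], Q = [[1], [2], [3], [4]].
Insert 8: appended to row 1. P = [[1, 8], [4], [6], [7]], Q = [[1, 5], [2], [3], [4]].
Insert 2: 2 bumps 8 from row 1; 8 appends to row 2. P = [[1, 2], [4, 8], [6], [7]], Q = [[1, 5], [2, 6], [3], [4]].
Insert 5: appended to row 1. P = [[1, 2, 5], [4, 8], [6], [7]], Q = [[1, 5, 7], [2, 6], [3], [4]].
Insert 3: 3 bumps 5 from row 1; 5 bumps 8 from row 2; 8 appends to row 3. P = [[1, 2, 3], [4, 5], [6, 8], [7]], Q = [[1, 5, 7], [2, 6], [3, 8], [4]].

So P = [[1, 2, 3], [4, 5], [6, 8], [7]], Q = [[1, 5, 7], [2, 6], [3, 8], [4]].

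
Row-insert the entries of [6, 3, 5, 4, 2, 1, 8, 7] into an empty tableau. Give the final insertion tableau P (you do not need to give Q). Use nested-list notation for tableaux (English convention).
Insert 6: appended to row 1. P = [[6]].
Insert 3: 3 bumps 6 from row 1; 6 starts row 2. P = [[3], [6]].
Insert 5: appended to row 1. P = [[3, 5], [6]].
Insert 4: 4 bumps 5 from row 1; 5 bumps 6 from row 2; 6 starts row 3. P = [[3, 4], [5], [6]].
Insert 2: 2 bumps 3 from row 1; 3 bumps 5 from row 2; 5 bumps 6 from row 3; 6 starts row 4. P = [[2, 4], [3], [5], [6]].
Insert 1: 1 bumps 2 from row 1; 2 bumps 3 from row 2; 3 bumps 5 from row 3; 5 bumps 6 from row 4; 6 starts row 5. P = [[1, 4], [2], [3], [5], [6]].
Insert 8: appended to row 1. P = [[1, 4, 8], [2], [3], [5], [6]].
Insert 7: 7 bumps 8 from row 1; 8 appends to row 2. P = [[1, 4, 7], [2, 8], [3], [5], [6]].

So P = [[1, 4, 7], [2, 8], [3], [5], [6]].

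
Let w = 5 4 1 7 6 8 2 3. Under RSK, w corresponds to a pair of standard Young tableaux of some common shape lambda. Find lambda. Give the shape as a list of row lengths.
[3, 3, 2]

Row-insert each entry into an empty tableau.

After inserting 5: P = [[5]].
After inserting 4: P = [[4], [5]].
After inserting 1: P = [[1], [4], [5]].
After inserting 7: P = [[1, 7], [4], [5]].
After inserting 6: P = [[1, 6], [4, 7], [5]].
After inserting 8: P = [[1, 6, 8], [4, 7], [5]].
After inserting 2: P = [[1, 2, 8], [4, 6], [5, 7]].
After inserting 3: P = [[1, 2, 3], [4, 6, 8], [5, 7]].

The final insertion tableau P = [[1, 2, 3], [4, 6, 8], [5, 7]] has shape [3, 3, 2].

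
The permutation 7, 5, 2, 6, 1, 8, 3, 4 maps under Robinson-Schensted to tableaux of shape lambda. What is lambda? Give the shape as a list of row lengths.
[3, 3, 1, 1]

Row-insert each entry into an empty tableau.

After inserting 7: P = [[7]].
After inserting 5: P = [[5], [7]].
After inserting 2: P = [[2], [5], [7]].
After inserting 6: P = [[2, 6], [5], [7]].
After inserting 1: P = [[1, 6], [2], [5], [7]].
After inserting 8: P = [[1, 6, 8], [2], [5], [7]].
After inserting 3: P = [[1, 3, 8], [2, 6], [5], [7]].
After inserting 4: P = [[1, 3, 4], [2, 6, 8], [5], [7]].

The final insertion tableau P = [[1, 3, 4], [2, 6, 8], [5], [7]] has shape [3, 3, 1, 1].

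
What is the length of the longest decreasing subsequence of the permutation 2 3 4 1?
2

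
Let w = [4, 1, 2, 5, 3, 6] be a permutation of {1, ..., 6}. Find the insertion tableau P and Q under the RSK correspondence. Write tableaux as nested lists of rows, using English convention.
P = [[1, 2, 3, 6], [4, 5]], Q = [[1, 3, 4, 6], [2, 5]]

Insert each entry of the permutation into P by Schensted row insertion, recording in Q the position of each new cell.

Insert 4: appended to row 1. P = [[4]], Q = [[1]].
Insert 1: 1 bumps 4 from row 1; 4 starts row 2. P = [[1], [4]], Q = [[1], [2]].
Insert 2: appended to row 1. P = [[1, 2], [4]], Q = [[1, 3], [2]].
Insert 5: appended to row 1. P = [[1, 2, 5], [4]], Q = [[1, 3, 4], [2]].
Insert 3: 3 bumps 5 from row 1; 5 appends to row 2. P = [[1, 2, 3], [4, 5]], Q = [[1, 3, 4], [2, 5]].
Insert 6: appended to row 1. P = [[1, 2, 3, 6], [4, 5]], Q = [[1, 3, 4, 6], [2, 5]].

So P = [[1, 2, 3, 6], [4, 5]], Q = [[1, 3, 4, 6], [2, 5]].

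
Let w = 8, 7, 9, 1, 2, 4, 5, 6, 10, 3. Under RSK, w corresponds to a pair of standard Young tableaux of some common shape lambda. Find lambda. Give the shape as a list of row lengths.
Row-insert each entry into an empty tableau.

After inserting 8: P = [[8]].
After inserting 7: P = [[7], [8]].
After inserting 9: P = [[7, 9], [8]].
After inserting 1: P = [[1, 9], [7], [8]].
After inserting 2: P = [[1, 2], [7, 9], [8]].
After inserting 4: P = [[1, 2, 4], [7, 9], [8]].
After inserting 5: P = [[1, 2, 4, 5], [7, 9], [8]].
After inserting 6: P = [[1, 2, 4, 5, 6], [7, 9], [8]].
After inserting 10: P = [[1, 2, 4, 5, 6, 10], [7, 9], [8]].
After inserting 3: P = [[1, 2, 3, 5, 6, 10], [4, 9], [7], [8]].

The final insertion tableau P = [[1, 2, 3, 5, 6, 10], [4, 9], [7], [8]] has shape [6, 2, 1, 1].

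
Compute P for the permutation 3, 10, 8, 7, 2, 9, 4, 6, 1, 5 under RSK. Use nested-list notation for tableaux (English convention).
P = [[1, 4, 5], [2, 6, 9], [3, 7], [8], [10]]

Insert 3: appended to row 1. P = [[3]].
Insert 10: appended to row 1. P = [[3, 10]].
Insert 8: 8 bumps 10 from row 1; 10 starts row 2. P = [[3, 8], [10]].
Insert 7: 7 bumps 8 from row 1; 8 bumps 10 from row 2; 10 starts row 3. P = [[3, 7], [8], [10]].
Insert 2: 2 bumps 3 from row 1; 3 bumps 8 from row 2; 8 bumps 10 from row 3; 10 starts row 4. P = [[2, 7], [3], [8], [10]].
Insert 9: appended to row 1. P = [[2, 7, 9], [3], [8], [10]].
Insert 4: 4 bumps 7 from row 1; 7 appends to row 2. P = [[2, 4, 9], [3, 7], [8], [10]].
Insert 6: 6 bumps 9 from row 1; 9 appends to row 2. P = [[2, 4, 6], [3, 7, 9], [8], [10]].
Insert 1: 1 bumps 2 from row 1; 2 bumps 3 from row 2; 3 bumps 8 from row 3; 8 bumps 10 from row 4; 10 starts row 5. P = [[1, 4, 6], [2, 7, 9], [3], [8], [10]].
Insert 5: 5 bumps 6 from row 1; 6 bumps 7 from row 2; 7 appends to row 3. P = [[1, 4, 5], [2, 6, 9], [3, 7], [8], [10]].

So P = [[1, 4, 5], [2, 6, 9], [3, 7], [8], [10]].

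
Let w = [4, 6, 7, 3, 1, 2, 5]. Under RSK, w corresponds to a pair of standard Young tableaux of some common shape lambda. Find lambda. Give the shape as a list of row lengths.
Row-insert each entry into an empty tableau.

After inserting 4: P = [[4]].
After inserting 6: P = [[4, 6]].
After inserting 7: P = [[4, 6, 7]].
After inserting 3: P = [[3, 6, 7], [4]].
After inserting 1: P = [[1, 6, 7], [3], [4]].
After inserting 2: P = [[1, 2, 7], [3, 6], [4]].
After inserting 5: P = [[1, 2, 5], [3, 6, 7], [4]].

The final insertion tableau P = [[1, 2, 5], [3, 6, 7], [4]] has shape [3, 3, 1].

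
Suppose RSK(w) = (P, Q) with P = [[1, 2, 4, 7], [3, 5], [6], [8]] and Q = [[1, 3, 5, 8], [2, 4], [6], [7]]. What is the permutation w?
Reverse RSK: for i = n, n-1, ..., 1, locate i in Q, remove the corresponding corner cell from P, and reverse-bump its entry up through P; the value ejected from row 1 is w(i).

So w = 3 1 8 2 6 5 4 7.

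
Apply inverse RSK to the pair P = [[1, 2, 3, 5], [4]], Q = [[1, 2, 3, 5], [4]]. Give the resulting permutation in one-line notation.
1 2 4 3 5

Reverse the RSK construction: for i from n down to 1, find the cell of Q containing i, remove the entry at that cell from P, and reverse-bump it up through P; the value ejected from row 1 is w(i).

Step i=5: Q has 5 at row 1, column 4; remove that cell from P, ejecting 5. So w(5) = 5. P is now [[1, 2, 3], [4]].
Step i=4: Q has 4 at row 2, column 1; remove 4 from row 2 of P and reverse-bump: 4 enters row 1 and ejects 3. So w(4) = 3. P is now [[1, 2, 4]].
Step i=3: Q has 3 at row 1, column 3; remove that cell from P, ejecting 4. So w(3) = 4. P is now [[1, 2]].
Step i=2: Q has 2 at row 1, column 2; remove that cell from P, ejecting 2. So w(2) = 2. P is now [[1]].
Step i=1: Q has 1 at row 1, column 1; remove that cell from P, ejecting 1. So w(1) = 1. P is now [].

So w = 1 2 4 3 5.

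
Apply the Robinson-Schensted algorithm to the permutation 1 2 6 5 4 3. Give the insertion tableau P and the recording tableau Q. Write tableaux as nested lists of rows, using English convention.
P = [[1, 2, 3], [4], [5], [6]], Q = [[1, 2, 3], [4], [5], [6]]

Insert each entry of the permutation into P by Schensted row insertion, recording in Q the position of each new cell.

Insert 1: appended to row 1. P = [[1]], Q = [[1]].
Insert 2: appended to row 1. P = [[1, 2]], Q = [[1, 2]].
Insert 6: appended to row 1. P = [[1, 2, 6]], Q = [[1, 2, 3]].
Insert 5: 5 bumps 6 from row 1; 6 starts row 2. P = [[1, 2, 5], [6]], Q = [[1, 2, 3], [4]].
Insert 4: 4 bumps 5 from row 1; 5 bumps 6 from row 2; 6 starts row 3. P = [[1, 2, 4], [5], [6]], Q = [[1, 2, 3], [4], [5]].
Insert 3: 3 bumps 4 from row 1; 4 bumps 5 from row 2; 5 bumps 6 from row 3; 6 starts row 4. P = [[1, 2, 3], [4], [5], [6]], Q = [[1, 2, 3], [4], [5], [6]].

So P = [[1, 2, 3], [4], [5], [6]], Q = [[1, 2, 3], [4], [5], [6]].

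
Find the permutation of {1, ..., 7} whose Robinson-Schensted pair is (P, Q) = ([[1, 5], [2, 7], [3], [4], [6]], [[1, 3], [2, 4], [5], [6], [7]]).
Reverse the RSK construction: for i from n down to 1, find the cell of Q containing i, remove the entry at that cell from P, and reverse-bump it up through P; the value ejected from row 1 is w(i).

Step i=7: Q has 7 at row 5, column 1; remove 6 from row 5 of P and reverse-bump: 6 enters row 4 and ejects 4; 4 enters row 3 and ejects 3; 3 enters row 2 and ejects 2; 2 enters row 1 and ejects 1. So w(7) = 1. P is now [[2, 5], [3, 7], [4], [6]].
Step i=6: Q has 6 at row 4, column 1; remove 6 from row 4 of P and reverse-bump: 6 enters row 3 and ejects 4; 4 enters row 2 and ejects 3; 3 enters row 1 and ejects 2. So w(6) = 2. P is now [[3, 5], [4, 7], [6]].
Step i=5: Q has 5 at row 3, column 1; remove 6 from row 3 of P and reverse-bump: 6 enters row 2 and ejects 4; 4 enters row 1 and ejects 3. So w(5) = 3. P is now [[4, 5], [6, 7]].
Step i=4: Q has 4 at row 2, column 2; remove 7 from row 2 of P and reverse-bump: 7 enters row 1 and ejects 5. So w(4) = 5. P is now [[4, 7], [6]].
Step i=3: Q has 3 at row 1, column 2; remove that cell from P, ejecting 7. So w(3) = 7. P is now [[4], [6]].
Step i=2: Q has 2 at row 2, column 1; remove 6 from row 2 of P and reverse-bump: 6 enters row 1 and ejects 4. So w(2) = 4. P is now [[6]].
Step i=1: Q has 1 at row 1, column 1; remove that cell from P, ejecting 6. So w(1) = 6. P is now [].

So w = 6 4 7 5 3 2 1.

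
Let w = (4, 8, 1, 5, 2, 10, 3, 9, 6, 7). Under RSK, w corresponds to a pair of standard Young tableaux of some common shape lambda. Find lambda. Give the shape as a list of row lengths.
Row-insert each entry into an empty tableau.

After inserting 4: P = [[4]].
After inserting 8: P = [[4, 8]].
After inserting 1: P = [[1, 8], [4]].
After inserting 5: P = [[1, 5], [4, 8]].
After inserting 2: P = [[1, 2], [4, 5], [8]].
After inserting 10: P = [[1, 2, 10], [4, 5], [8]].
After inserting 3: P = [[1, 2, 3], [4, 5, 10], [8]].
After inserting 9: P = [[1, 2, 3, 9], [4, 5, 10], [8]].
After inserting 6: P = [[1, 2, 3, 6], [4, 5, 9], [8, 10]].
After inserting 7: P = [[1, 2, 3, 6, 7], [4, 5, 9], [8, 10]].

The final insertion tableau P = [[1, 2, 3, 6, 7], [4, 5, 9], [8, 10]] has shape [5, 3, 2].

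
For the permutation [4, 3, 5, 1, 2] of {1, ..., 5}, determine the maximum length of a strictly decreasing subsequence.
3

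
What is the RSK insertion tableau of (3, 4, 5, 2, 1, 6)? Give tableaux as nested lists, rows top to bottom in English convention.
Insert 3: appended to row 1. P = [[3]].
Insert 4: appended to row 1. P = [[3, 4]].
Insert 5: appended to row 1. P = [[3, 4, 5]].
Insert 2: 2 bumps 3 from row 1; 3 starts row 2. P = [[2, 4, 5], [3]].
Insert 1: 1 bumps 2 from row 1; 2 bumps 3 from row 2; 3 starts row 3. P = [[1, 4, 5], [2], [3]].
Insert 6: appended to row 1. P = [[1, 4, 5, 6], [2], [3]].

So P = [[1, 4, 5, 6], [2], [3]].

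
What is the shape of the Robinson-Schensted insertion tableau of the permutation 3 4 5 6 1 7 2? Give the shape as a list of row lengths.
[5, 2]

Row-insert each entry into an empty tableau.

After inserting 3: P = [[3]].
After inserting 4: P = [[3, 4]].
After inserting 5: P = [[3, 4, 5]].
After inserting 6: P = [[3, 4, 5, 6]].
After inserting 1: P = [[1, 4, 5, 6], [3]].
After inserting 7: P = [[1, 4, 5, 6, 7], [3]].
After inserting 2: P = [[1, 2, 5, 6, 7], [3, 4]].

The final insertion tableau P = [[1, 2, 5, 6, 7], [3, 4]] has shape [5, 2].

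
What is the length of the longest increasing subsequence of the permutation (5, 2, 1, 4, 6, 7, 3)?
4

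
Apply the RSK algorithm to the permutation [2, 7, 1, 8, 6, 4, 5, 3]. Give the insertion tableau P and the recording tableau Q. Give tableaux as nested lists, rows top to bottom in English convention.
Insert each entry of the permutation into P by Schensted row insertion, recording in Q the position of each new cell.

Insert 2: appended to row 1. P = [[2]].
Insert 7: appended to row 1. P = [[2, 7]].
Insert 1: 1 bumps 2 from row 1; 2 starts row 2. P = [[1, 7], [2]].
Insert 8: appended to row 1. P = [[1, 7, 8], [2]].
Insert 6: 6 bumps 7 from row 1; 7 appends to row 2. P = [[1, 6, 8], [2, 7]].
Insert 4: 4 bumps 6 from row 1; 6 bumps 7 from row 2; 7 starts row 3. P = [[1, 4, 8], [2, 6], [7]].
Insert 5: 5 bumps 8 from row 1; 8 appends to row 2. P = [[1, 4, 5], [2, 6, 8], [7]].
Insert 3: 3 bumps 4 from row 1; 4 bumps 6 from row 2; 6 bumps 7 from row 3; 7 starts row 4. P = [[1, 3, 5], [2, 4, 8], [6], [7]].

So P = [[1, 3, 5], [2, 4, 8], [6], [7]], Q = [[1, 2, 4], [3, 5, 7], [6], [8]].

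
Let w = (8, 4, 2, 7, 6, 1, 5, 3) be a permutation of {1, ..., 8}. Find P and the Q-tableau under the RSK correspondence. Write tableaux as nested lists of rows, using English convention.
Insert each entry of the permutation into P by Schensted row insertion, recording in Q the position of each new cell.

Insert 8: appended to row 1. P = [[8]].
Insert 4: 4 bumps 8 from row 1; 8 starts row 2. P = [[4], [8]].
Insert 2: 2 bumps 4 from row 1; 4 bumps 8 from row 2; 8 starts row 3. P = [[2], [4], [8]].
Insert 7: appended to row 1. P = [[2, 7], [4], [8]].
Insert 6: 6 bumps 7 from row 1; 7 appends to row 2. P = [[2, 6], [4, 7], [8]].
Insert 1: 1 bumps 2 from row 1; 2 bumps 4 from row 2; 4 bumps 8 from row 3; 8 starts row 4. P = [[1, 6], [2, 7], [4], [8]].
Insert 5: 5 bumps 6 from row 1; 6 bumps 7 from row 2; 7 appends to row 3. P = [[1, 5], [2, 6], [4, 7], [8]].
Insert 3: 3 bumps 5 from row 1; 5 bumps 6 from row 2; 6 bumps 7 from row 3; 7 bumps 8 from row 4; 8 starts row 5. P = [[1, 3], [2, 5], [4, 6], [7], [8]].

So P = [[1, 3], [2, 5], [4, 6], [7], [8]], Q = [[1, 4], [2, 5], [3, 7], [6], [8]].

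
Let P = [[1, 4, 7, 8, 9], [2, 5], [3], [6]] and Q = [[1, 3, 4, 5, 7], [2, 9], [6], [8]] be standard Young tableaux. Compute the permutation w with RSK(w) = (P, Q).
Reverse the RSK construction: for i from n down to 1, find the cell of Q containing i, remove the entry at that cell from P, and reverse-bump it up through P; the value ejected from row 1 is w(i).

Step i=9: Q has 9 at row 2, column 2; remove 5 from row 2 of P and reverse-bump: 5 enters row 1 and ejects 4. So w(9) = 4. P is now [[1, 5, 7, 8, 9], [2], [3], [6]].
Step i=8: Q has 8 at row 4, column 1; remove 6 from row 4 of P and reverse-bump: 6 enters row 3 and ejects 3; 3 enters row 2 and ejects 2; 2 enters row 1 and ejects 1. So w(8) = 1. P is now [[2, 5, 7, 8, 9], [3], [6]].
Step i=7: Q has 7 at row 1, column 5; remove that cell from P, ejecting 9. So w(7) = 9. P is now [[2, 5, 7, 8], [3], [6]].
Step i=6: Q has 6 at row 3, column 1; remove 6 from row 3 of P and reverse-bump: 6 enters row 2 and ejects 3; 3 enters row 1 and ejects 2. So w(6) = 2. P is now [[3, 5, 7, 8], [6]].
Step i=5: Q has 5 at row 1, column 4; remove that cell from P, ejecting 8. So w(5) = 8. P is now [[3, 5, 7], [6]].
Step i=4: Q has 4 at row 1, column 3; remove that cell from P, ejecting 7. So w(4) = 7. P is now [[3, 5], [6]].
Step i=3: Q has 3 at row 1, column 2; remove that cell from P, ejecting 5. So w(3) = 5. P is now [[3], [6]].
Step i=2: Q has 2 at row 2, column 1; remove 6 from row 2 of P and reverse-bump: 6 enters row 1 and ejects 3. So w(2) = 3. P is now [[6]].
Step i=1: Q has 1 at row 1, column 1; remove that cell from P, ejecting 6. So w(1) = 6. P is now [].

So w = 6 3 5 7 8 2 9 1 4.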